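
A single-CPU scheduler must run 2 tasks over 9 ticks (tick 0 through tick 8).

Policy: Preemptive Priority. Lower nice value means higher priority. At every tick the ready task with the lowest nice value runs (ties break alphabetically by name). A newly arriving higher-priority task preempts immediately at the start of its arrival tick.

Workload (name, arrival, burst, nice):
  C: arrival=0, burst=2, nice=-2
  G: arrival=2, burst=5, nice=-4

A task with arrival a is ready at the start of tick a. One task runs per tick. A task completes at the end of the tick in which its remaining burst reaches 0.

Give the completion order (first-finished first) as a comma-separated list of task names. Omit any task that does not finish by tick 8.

t=0: ready={C} → run C
t=1: ready={C} → run C
t=2: ready={G} → run G
t=3: ready={G} → run G
t=4: ready={G} → run G
t=5: ready={G} → run G
t=6: ready={G} → run G
t=7: (idle)
t=8: (idle)

completion order = C, G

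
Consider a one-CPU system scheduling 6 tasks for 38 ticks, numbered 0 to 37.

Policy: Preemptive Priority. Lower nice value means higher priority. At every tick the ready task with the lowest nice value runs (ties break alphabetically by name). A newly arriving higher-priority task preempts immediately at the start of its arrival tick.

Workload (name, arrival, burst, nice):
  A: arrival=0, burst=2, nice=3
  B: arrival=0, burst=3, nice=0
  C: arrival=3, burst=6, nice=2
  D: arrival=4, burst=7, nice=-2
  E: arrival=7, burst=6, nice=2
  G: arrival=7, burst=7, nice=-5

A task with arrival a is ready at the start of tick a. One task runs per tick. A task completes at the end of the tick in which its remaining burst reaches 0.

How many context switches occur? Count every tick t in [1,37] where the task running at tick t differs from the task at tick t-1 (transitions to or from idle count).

t=0: ready={A,B} → run B
t=1: ready={A,B} → run B
t=2: ready={A,B} → run B
t=3: ready={A,C} → run C
t=4: ready={A,C,D} → run D
t=5: ready={A,C,D} → run D
t=6: ready={A,C,D} → run D
t=7: ready={A,C,D,E,G} → run G
t=8: ready={A,C,D,E,G} → run G
t=9: ready={A,C,D,E,G} → run G
t=10: ready={A,C,D,E,G} → run G
t=11: ready={A,C,D,E,G} → run G
t=12: ready={A,C,D,E,G} → run G
t=13: ready={A,C,D,E,G} → run G
t=14: ready={A,C,D,E} → run D
t=15: ready={A,C,D,E} → run D
t=16: ready={A,C,D,E} → run D
t=17: ready={A,C,D,E} → run D
t=18: ready={A,C,E} → run C
t=19: ready={A,C,E} → run C
t=20: ready={A,C,E} → run C
t=21: ready={A,C,E} → run C
t=22: ready={A,C,E} → run C
t=23: ready={A,E} → run E
t=24: ready={A,E} → run E
t=25: ready={A,E} → run E
t=26: ready={A,E} → run E
t=27: ready={A,E} → run E
t=28: ready={A,E} → run E
t=29: ready={A} → run A
t=30: ready={A} → run A
t=31: (idle)
t=32: (idle)
t=33: (idle)
t=34: (idle)
t=35: (idle)
t=36: (idle)
t=37: (idle)

context switches = 8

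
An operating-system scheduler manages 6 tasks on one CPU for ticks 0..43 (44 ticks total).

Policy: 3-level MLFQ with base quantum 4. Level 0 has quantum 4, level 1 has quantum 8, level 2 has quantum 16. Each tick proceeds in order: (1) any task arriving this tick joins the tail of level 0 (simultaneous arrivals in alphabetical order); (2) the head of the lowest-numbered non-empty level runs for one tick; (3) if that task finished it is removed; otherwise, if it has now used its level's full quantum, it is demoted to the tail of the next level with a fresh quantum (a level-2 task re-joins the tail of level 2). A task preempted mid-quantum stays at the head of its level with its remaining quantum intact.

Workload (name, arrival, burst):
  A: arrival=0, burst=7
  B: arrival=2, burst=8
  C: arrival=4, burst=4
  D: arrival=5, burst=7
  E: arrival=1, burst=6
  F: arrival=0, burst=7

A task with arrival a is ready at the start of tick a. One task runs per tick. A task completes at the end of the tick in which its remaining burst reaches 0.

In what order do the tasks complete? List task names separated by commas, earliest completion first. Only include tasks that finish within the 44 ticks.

t=0: L0/L1/L2 = AF/-/- → run A
t=1: L0/L1/L2 = AFE/-/- → run A
t=2: L0/L1/L2 = AFEB/-/- → run A
t=3: L0/L1/L2 = AFEB/-/- → run A
t=4: L0/L1/L2 = FEBC/A/- → run F
t=5: L0/L1/L2 = FEBCD/A/- → run F
t=6: L0/L1/L2 = FEBCD/A/- → run F
t=7: L0/L1/L2 = FEBCD/A/- → run F
t=8: L0/L1/L2 = EBCD/AF/- → run E
t=9: L0/L1/L2 = EBCD/AF/- → run E
t=10: L0/L1/L2 = EBCD/AF/- → run E
t=11: L0/L1/L2 = EBCD/AF/- → run E
t=12: L0/L1/L2 = BCD/AFE/- → run B
t=13: L0/L1/L2 = BCD/AFE/- → run B
t=14: L0/L1/L2 = BCD/AFE/- → run B
t=15: L0/L1/L2 = BCD/AFE/- → run B
t=16: L0/L1/L2 = CD/AFEB/- → run C
t=17: L0/L1/L2 = CD/AFEB/- → run C
t=18: L0/L1/L2 = CD/AFEB/- → run C
t=19: L0/L1/L2 = CD/AFEB/- → run C
t=20: L0/L1/L2 = D/AFEB/- → run D
t=21: L0/L1/L2 = D/AFEB/- → run D
t=22: L0/L1/L2 = D/AFEB/- → run D
t=23: L0/L1/L2 = D/AFEB/- → run D
t=24: L0/L1/L2 = -/AFEBD/- → run A
t=25: L0/L1/L2 = -/AFEBD/- → run A
t=26: L0/L1/L2 = -/AFEBD/- → run A
t=27: L0/L1/L2 = -/FEBD/- → run F
t=28: L0/L1/L2 = -/FEBD/- → run F
t=29: L0/L1/L2 = -/FEBD/- → run F
t=30: L0/L1/L2 = -/EBD/- → run E
t=31: L0/L1/L2 = -/EBD/- → run E
t=32: L0/L1/L2 = -/BD/- → run B
t=33: L0/L1/L2 = -/BD/- → run B
t=34: L0/L1/L2 = -/BD/- → run B
t=35: L0/L1/L2 = -/BD/- → run B
t=36: L0/L1/L2 = -/D/- → run D
t=37: L0/L1/L2 = -/D/- → run D
t=38: L0/L1/L2 = -/D/- → run D
t=39: (idle)
t=40: (idle)
t=41: (idle)
t=42: (idle)
t=43: (idle)

completion order = C, A, F, E, B, D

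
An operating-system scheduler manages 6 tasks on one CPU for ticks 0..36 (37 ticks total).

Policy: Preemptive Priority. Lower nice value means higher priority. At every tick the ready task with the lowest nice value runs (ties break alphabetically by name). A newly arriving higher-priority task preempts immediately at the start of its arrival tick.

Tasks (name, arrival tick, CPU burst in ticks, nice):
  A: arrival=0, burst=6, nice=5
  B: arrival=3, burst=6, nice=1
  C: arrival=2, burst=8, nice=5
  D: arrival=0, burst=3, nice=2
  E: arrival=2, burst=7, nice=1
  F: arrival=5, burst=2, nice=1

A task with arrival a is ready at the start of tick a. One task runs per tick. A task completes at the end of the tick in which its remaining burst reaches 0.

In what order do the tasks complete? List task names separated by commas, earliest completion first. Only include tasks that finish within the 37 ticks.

completion order = B, E, F, D, A, C

t=0: ready={A,D} → run D
t=1: ready={A,D} → run D
t=2: ready={A,C,D,E} → run E
t=3: ready={A,B,C,D,E} → run B
t=4: ready={A,B,C,D,E} → run B
t=5: ready={A,B,C,D,E,F} → run B
t=6: ready={A,B,C,D,E,F} → run B
t=7: ready={A,B,C,D,E,F} → run B
t=8: ready={A,B,C,D,E,F} → run B
t=9: ready={A,C,D,E,F} → run E
t=10: ready={A,C,D,E,F} → run E
t=11: ready={A,C,D,E,F} → run E
t=12: ready={A,C,D,E,F} → run E
t=13: ready={A,C,D,E,F} → run E
t=14: ready={A,C,D,E,F} → run E
t=15: ready={A,C,D,F} → run F
t=16: ready={A,C,D,F} → run F
t=17: ready={A,C,D} → run D
t=18: ready={A,C} → run A
t=19: ready={A,C} → run A
t=20: ready={A,C} → run A
t=21: ready={A,C} → run A
t=22: ready={A,C} → run A
t=23: ready={A,C} → run A
t=24: ready={C} → run C
t=25: ready={C} → run C
t=26: ready={C} → run C
t=27: ready={C} → run C
t=28: ready={C} → run C
t=29: ready={C} → run C
t=30: ready={C} → run C
t=31: ready={C} → run C
t=32: (idle)
t=33: (idle)
t=34: (idle)
t=35: (idle)
t=36: (idle)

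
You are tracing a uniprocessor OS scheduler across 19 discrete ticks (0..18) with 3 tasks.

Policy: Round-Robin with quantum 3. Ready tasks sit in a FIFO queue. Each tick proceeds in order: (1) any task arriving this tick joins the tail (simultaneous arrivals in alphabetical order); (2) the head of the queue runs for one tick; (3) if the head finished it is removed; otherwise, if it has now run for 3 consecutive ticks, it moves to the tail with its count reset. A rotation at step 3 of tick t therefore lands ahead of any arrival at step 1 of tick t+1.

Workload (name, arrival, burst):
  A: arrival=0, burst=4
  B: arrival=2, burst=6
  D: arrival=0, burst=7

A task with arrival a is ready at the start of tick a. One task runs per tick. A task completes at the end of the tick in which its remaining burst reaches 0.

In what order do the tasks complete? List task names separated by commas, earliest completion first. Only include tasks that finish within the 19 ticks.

completion order = A, B, D

t=0: queue=[A,D] q_used=0 → run A
t=1: queue=[A,D] q_used=1 → run A
t=2: queue=[A,D,B] q_used=2 → run A
t=3: queue=[D,B,A] q_used=0 → run D
t=4: queue=[D,B,A] q_used=1 → run D
t=5: queue=[D,B,A] q_used=2 → run D
t=6: queue=[B,A,D] q_used=0 → run B
t=7: queue=[B,A,D] q_used=1 → run B
t=8: queue=[B,A,D] q_used=2 → run B
t=9: queue=[A,D,B] q_used=0 → run A
t=10: queue=[D,B] q_used=0 → run D
t=11: queue=[D,B] q_used=1 → run D
t=12: queue=[D,B] q_used=2 → run D
t=13: queue=[B,D] q_used=0 → run B
t=14: queue=[B,D] q_used=1 → run B
t=15: queue=[B,D] q_used=2 → run B
t=16: queue=[D] q_used=0 → run D
t=17: (idle)
t=18: (idle)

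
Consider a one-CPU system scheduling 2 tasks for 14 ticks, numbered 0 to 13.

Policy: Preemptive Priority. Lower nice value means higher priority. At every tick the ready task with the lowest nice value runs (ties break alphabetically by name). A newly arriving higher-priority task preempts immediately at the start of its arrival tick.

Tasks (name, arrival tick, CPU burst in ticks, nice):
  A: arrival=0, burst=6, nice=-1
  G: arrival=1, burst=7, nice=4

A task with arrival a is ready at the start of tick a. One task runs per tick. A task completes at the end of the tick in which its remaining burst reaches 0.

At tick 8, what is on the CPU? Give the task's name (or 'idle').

t=0: ready={A} → run A
t=1: ready={A,G} → run A
t=2: ready={A,G} → run A
t=3: ready={A,G} → run A
t=4: ready={A,G} → run A
t=5: ready={A,G} → run A
t=6: ready={G} → run G
t=7: ready={G} → run G
t=8: ready={G} → run G
t=9: ready={G} → run G
t=10: ready={G} → run G
t=11: ready={G} → run G
t=12: ready={G} → run G
t=13: (idle)

running at tick 8 = G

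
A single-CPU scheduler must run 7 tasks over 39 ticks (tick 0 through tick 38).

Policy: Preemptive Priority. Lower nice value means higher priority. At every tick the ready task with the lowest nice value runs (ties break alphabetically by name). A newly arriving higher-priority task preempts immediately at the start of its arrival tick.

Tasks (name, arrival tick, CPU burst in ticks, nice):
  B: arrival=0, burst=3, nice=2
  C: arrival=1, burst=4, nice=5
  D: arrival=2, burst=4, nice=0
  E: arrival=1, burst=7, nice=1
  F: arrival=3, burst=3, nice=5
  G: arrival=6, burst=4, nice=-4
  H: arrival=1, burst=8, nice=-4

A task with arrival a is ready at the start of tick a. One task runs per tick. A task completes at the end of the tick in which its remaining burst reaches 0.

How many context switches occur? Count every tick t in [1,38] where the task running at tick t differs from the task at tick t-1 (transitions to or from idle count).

context switches = 9

t=0: ready={B} → run B
t=1: ready={B,C,E,H} → run H
t=2: ready={B,C,D,E,H} → run H
t=3: ready={B,C,D,E,F,H} → run H
t=4: ready={B,C,D,E,F,H} → run H
t=5: ready={B,C,D,E,F,H} → run H
t=6: ready={B,C,D,E,F,G,H} → run G
t=7: ready={B,C,D,E,F,G,H} → run G
t=8: ready={B,C,D,E,F,G,H} → run G
t=9: ready={B,C,D,E,F,G,H} → run G
t=10: ready={B,C,D,E,F,H} → run H
t=11: ready={B,C,D,E,F,H} → run H
t=12: ready={B,C,D,E,F,H} → run H
t=13: ready={B,C,D,E,F} → run D
t=14: ready={B,C,D,E,F} → run D
t=15: ready={B,C,D,E,F} → run D
t=16: ready={B,C,D,E,F} → run D
t=17: ready={B,C,E,F} → run E
t=18: ready={B,C,E,F} → run E
t=19: ready={B,C,E,F} → run E
t=20: ready={B,C,E,F} → run E
t=21: ready={B,C,E,F} → run E
t=22: ready={B,C,E,F} → run E
t=23: ready={B,C,E,F} → run E
t=24: ready={B,C,F} → run B
t=25: ready={B,C,F} → run B
t=26: ready={C,F} → run C
t=27: ready={C,F} → run C
t=28: ready={C,F} → run C
t=29: ready={C,F} → run C
t=30: ready={F} → run F
t=31: ready={F} → run F
t=32: ready={F} → run F
t=33: (idle)
t=34: (idle)
t=35: (idle)
t=36: (idle)
t=37: (idle)
t=38: (idle)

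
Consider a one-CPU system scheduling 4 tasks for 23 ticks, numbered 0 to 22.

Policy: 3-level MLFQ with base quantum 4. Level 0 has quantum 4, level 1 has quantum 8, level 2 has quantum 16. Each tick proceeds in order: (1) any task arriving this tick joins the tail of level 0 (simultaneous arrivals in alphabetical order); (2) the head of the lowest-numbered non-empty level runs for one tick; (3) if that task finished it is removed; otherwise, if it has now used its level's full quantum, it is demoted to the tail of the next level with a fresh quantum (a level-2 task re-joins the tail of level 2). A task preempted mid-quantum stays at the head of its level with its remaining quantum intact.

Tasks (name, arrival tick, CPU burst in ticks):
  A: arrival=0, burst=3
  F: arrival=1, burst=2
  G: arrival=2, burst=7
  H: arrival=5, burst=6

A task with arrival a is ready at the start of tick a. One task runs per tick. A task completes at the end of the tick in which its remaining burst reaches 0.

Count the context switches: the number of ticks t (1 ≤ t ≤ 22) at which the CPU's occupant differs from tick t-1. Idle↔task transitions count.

context switches = 6

t=0: L0/L1/L2 = A/-/- → run A
t=1: L0/L1/L2 = AF/-/- → run A
t=2: L0/L1/L2 = AFG/-/- → run A
t=3: L0/L1/L2 = FG/-/- → run F
t=4: L0/L1/L2 = FG/-/- → run F
t=5: L0/L1/L2 = GH/-/- → run G
t=6: L0/L1/L2 = GH/-/- → run G
t=7: L0/L1/L2 = GH/-/- → run G
t=8: L0/L1/L2 = GH/-/- → run G
t=9: L0/L1/L2 = H/G/- → run H
t=10: L0/L1/L2 = H/G/- → run H
t=11: L0/L1/L2 = H/G/- → run H
t=12: L0/L1/L2 = H/G/- → run H
t=13: L0/L1/L2 = -/GH/- → run G
t=14: L0/L1/L2 = -/GH/- → run G
t=15: L0/L1/L2 = -/GH/- → run G
t=16: L0/L1/L2 = -/H/- → run H
t=17: L0/L1/L2 = -/H/- → run H
t=18: (idle)
t=19: (idle)
t=20: (idle)
t=21: (idle)
t=22: (idle)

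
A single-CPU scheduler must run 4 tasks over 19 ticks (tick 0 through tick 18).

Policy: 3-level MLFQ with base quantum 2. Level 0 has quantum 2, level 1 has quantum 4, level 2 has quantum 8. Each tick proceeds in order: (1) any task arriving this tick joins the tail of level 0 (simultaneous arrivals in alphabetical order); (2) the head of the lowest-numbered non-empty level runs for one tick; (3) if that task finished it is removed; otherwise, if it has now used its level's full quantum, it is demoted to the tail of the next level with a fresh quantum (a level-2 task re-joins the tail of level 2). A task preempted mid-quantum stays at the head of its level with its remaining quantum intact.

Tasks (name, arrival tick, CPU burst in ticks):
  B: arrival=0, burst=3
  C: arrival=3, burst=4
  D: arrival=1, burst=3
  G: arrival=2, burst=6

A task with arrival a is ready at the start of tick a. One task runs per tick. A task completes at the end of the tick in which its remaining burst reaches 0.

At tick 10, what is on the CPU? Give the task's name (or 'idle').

running at tick 10 = G

t=0: L0/L1/L2 = B/-/- → run B
t=1: L0/L1/L2 = BD/-/- → run B
t=2: L0/L1/L2 = DG/B/- → run D
t=3: L0/L1/L2 = DGC/B/- → run D
t=4: L0/L1/L2 = GC/BD/- → run G
t=5: L0/L1/L2 = GC/BD/- → run G
t=6: L0/L1/L2 = C/BDG/- → run C
t=7: L0/L1/L2 = C/BDG/- → run C
t=8: L0/L1/L2 = -/BDGC/- → run B
t=9: L0/L1/L2 = -/DGC/- → run D
t=10: L0/L1/L2 = -/GC/- → run G
t=11: L0/L1/L2 = -/GC/- → run G
t=12: L0/L1/L2 = -/GC/- → run G
t=13: L0/L1/L2 = -/GC/- → run G
t=14: L0/L1/L2 = -/C/- → run C
t=15: L0/L1/L2 = -/C/- → run C
t=16: (idle)
t=17: (idle)
t=18: (idle)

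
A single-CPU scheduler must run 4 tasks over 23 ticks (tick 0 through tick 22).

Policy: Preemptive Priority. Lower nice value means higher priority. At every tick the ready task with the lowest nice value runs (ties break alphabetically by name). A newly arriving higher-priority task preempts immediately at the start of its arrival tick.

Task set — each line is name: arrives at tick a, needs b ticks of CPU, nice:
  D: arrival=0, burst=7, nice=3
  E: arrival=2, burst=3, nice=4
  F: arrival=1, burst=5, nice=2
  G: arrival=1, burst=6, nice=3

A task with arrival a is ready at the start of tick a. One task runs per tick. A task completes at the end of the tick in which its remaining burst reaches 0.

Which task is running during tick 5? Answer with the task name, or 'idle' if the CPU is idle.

running at tick 5 = F

t=0: ready={D} → run D
t=1: ready={D,F,G} → run F
t=2: ready={D,E,F,G} → run F
t=3: ready={D,E,F,G} → run F
t=4: ready={D,E,F,G} → run F
t=5: ready={D,E,F,G} → run F
t=6: ready={D,E,G} → run D
t=7: ready={D,E,G} → run D
t=8: ready={D,E,G} → run D
t=9: ready={D,E,G} → run D
t=10: ready={D,E,G} → run D
t=11: ready={D,E,G} → run D
t=12: ready={E,G} → run G
t=13: ready={E,G} → run G
t=14: ready={E,G} → run G
t=15: ready={E,G} → run G
t=16: ready={E,G} → run G
t=17: ready={E,G} → run G
t=18: ready={E} → run E
t=19: ready={E} → run E
t=20: ready={E} → run E
t=21: (idle)
t=22: (idle)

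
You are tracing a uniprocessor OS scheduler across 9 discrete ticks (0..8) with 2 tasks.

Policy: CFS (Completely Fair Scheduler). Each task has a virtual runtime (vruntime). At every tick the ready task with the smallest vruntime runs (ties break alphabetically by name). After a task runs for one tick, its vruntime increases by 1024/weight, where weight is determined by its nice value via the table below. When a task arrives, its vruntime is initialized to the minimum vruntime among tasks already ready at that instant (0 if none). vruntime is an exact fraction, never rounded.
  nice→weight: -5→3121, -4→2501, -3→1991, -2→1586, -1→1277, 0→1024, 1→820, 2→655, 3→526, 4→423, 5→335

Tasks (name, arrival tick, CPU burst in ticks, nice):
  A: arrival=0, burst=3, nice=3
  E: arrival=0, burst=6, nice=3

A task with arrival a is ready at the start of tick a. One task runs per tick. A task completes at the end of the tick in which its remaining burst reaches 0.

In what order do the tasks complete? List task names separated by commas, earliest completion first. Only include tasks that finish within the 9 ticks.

completion order = A, E

t=0: vr[A=0 E=0] → run A
t=1: vr[A=512/263 E=0] → run E
t=2: vr[A=512/263 E=512/263] → run A
t=3: vr[A=1024/263 E=512/263] → run E
t=4: vr[A=1024/263 E=1024/263] → run A
t=5: vr[E=1024/263] → run E
t=6: vr[E=1536/263] → run E
t=7: vr[E=2048/263] → run E
t=8: vr[E=2560/263] → run E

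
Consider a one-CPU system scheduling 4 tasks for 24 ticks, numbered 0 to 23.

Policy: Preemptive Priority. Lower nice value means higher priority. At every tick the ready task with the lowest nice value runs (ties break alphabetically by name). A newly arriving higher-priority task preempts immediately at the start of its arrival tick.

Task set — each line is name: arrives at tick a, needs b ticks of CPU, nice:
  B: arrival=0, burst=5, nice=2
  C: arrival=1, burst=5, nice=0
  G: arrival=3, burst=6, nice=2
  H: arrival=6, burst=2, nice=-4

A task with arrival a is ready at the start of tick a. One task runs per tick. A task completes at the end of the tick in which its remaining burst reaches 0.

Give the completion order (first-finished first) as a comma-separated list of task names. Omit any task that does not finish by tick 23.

completion order = C, H, B, G

t=0: ready={B} → run B
t=1: ready={B,C} → run C
t=2: ready={B,C} → run C
t=3: ready={B,C,G} → run C
t=4: ready={B,C,G} → run C
t=5: ready={B,C,G} → run C
t=6: ready={B,G,H} → run H
t=7: ready={B,G,H} → run H
t=8: ready={B,G} → run B
t=9: ready={B,G} → run B
t=10: ready={B,G} → run B
t=11: ready={B,G} → run B
t=12: ready={G} → run G
t=13: ready={G} → run G
t=14: ready={G} → run G
t=15: ready={G} → run G
t=16: ready={G} → run G
t=17: ready={G} → run G
t=18: (idle)
t=19: (idle)
t=20: (idle)
t=21: (idle)
t=22: (idle)
t=23: (idle)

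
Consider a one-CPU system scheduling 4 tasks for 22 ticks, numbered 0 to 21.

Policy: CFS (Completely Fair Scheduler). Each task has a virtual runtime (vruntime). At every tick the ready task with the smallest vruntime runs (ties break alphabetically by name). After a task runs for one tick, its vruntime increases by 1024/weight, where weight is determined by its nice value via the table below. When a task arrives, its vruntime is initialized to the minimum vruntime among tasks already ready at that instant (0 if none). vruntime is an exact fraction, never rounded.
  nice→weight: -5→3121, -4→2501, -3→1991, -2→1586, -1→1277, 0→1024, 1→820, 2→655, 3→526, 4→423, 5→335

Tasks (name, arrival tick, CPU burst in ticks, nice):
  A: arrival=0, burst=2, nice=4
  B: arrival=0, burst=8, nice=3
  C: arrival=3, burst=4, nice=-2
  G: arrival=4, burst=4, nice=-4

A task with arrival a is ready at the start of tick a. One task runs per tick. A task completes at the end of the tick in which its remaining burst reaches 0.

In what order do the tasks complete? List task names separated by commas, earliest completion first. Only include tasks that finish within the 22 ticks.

completion order = A, G, C, B

t=0: vr[A=0 B=0] → run A
t=1: vr[A=1024/423 B=0] → run B
t=2: vr[A=1024/423 B=512/263] → run B
t=3: vr[A=1024/423 B=1024/263 C=1024/423] → run A
t=4: vr[B=1024/263 C=1024/423 G=1024/423] → run C
t=5: vr[B=1024/263 C=1028608/335439 G=1024/423] → run G
t=6: vr[B=1024/263 C=1028608/335439 G=2994176/1057923] → run G
t=7: vr[B=1024/263 C=1028608/335439 G=3427328/1057923] → run C
t=8: vr[B=1024/263 C=1245184/335439 G=3427328/1057923] → run G
t=9: vr[B=1024/263 C=1245184/335439 G=3860480/1057923] → run G
t=10: vr[B=1024/263 C=1245184/335439] → run C
t=11: vr[B=1024/263 C=1461760/335439] → run B
t=12: vr[B=1536/263 C=1461760/335439] → run C
t=13: vr[B=1536/263] → run B
t=14: vr[B=2048/263] → run B
t=15: vr[B=2560/263] → run B
t=16: vr[B=3072/263] → run B
t=17: vr[B=3584/263] → run B
t=18: (idle)
t=19: (idle)
t=20: (idle)
t=21: (idle)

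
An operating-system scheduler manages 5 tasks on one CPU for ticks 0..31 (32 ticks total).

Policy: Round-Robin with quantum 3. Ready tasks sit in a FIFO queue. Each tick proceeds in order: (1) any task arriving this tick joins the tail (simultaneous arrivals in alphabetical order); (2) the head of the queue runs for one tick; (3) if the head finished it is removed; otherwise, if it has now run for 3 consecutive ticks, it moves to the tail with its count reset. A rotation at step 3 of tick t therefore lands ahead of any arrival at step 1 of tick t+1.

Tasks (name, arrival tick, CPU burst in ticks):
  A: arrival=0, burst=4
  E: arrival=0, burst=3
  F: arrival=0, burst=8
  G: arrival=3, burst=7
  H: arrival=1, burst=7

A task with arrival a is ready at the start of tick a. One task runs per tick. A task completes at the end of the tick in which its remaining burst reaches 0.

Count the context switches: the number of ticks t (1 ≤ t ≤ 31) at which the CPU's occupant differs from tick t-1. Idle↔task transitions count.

context switches = 12

t=0: queue=[A,E,F] q_used=0 → run A
t=1: queue=[A,E,F,H] q_used=1 → run A
t=2: queue=[A,E,F,H] q_used=2 → run A
t=3: queue=[E,F,H,A,G] q_used=0 → run E
t=4: queue=[E,F,H,A,G] q_used=1 → run E
t=5: queue=[E,F,H,A,G] q_used=2 → run E
t=6: queue=[F,H,A,G] q_used=0 → run F
t=7: queue=[F,H,A,G] q_used=1 → run F
t=8: queue=[F,H,A,G] q_used=2 → run F
t=9: queue=[H,A,G,F] q_used=0 → run H
t=10: queue=[H,A,G,F] q_used=1 → run H
t=11: queue=[H,A,G,F] q_used=2 → run H
t=12: queue=[A,G,F,H] q_used=0 → run A
t=13: queue=[G,F,H] q_used=0 → run G
t=14: queue=[G,F,H] q_used=1 → run G
t=15: queue=[G,F,H] q_used=2 → run G
t=16: queue=[F,H,G] q_used=0 → run F
t=17: queue=[F,H,G] q_used=1 → run F
t=18: queue=[F,H,G] q_used=2 → run F
t=19: queue=[H,G,F] q_used=0 → run H
t=20: queue=[H,G,F] q_used=1 → run H
t=21: queue=[H,G,F] q_used=2 → run H
t=22: queue=[G,F,H] q_used=0 → run G
t=23: queue=[G,F,H] q_used=1 → run G
t=24: queue=[G,F,H] q_used=2 → run G
t=25: queue=[F,H,G] q_used=0 → run F
t=26: queue=[F,H,G] q_used=1 → run F
t=27: queue=[H,G] q_used=0 → run H
t=28: queue=[G] q_used=0 → run G
t=29: (idle)
t=30: (idle)
t=31: (idle)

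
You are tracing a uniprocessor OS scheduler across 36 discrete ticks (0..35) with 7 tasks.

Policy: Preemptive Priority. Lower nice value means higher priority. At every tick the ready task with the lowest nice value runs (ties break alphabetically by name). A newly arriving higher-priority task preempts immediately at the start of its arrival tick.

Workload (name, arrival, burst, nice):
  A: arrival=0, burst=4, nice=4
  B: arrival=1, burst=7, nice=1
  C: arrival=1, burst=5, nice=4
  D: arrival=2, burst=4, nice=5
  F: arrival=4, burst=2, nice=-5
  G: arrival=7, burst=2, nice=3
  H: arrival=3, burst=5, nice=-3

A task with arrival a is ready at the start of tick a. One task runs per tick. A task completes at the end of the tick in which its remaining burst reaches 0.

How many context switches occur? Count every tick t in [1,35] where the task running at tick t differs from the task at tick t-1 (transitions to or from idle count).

t=0: ready={A} → run A
t=1: ready={A,B,C} → run B
t=2: ready={A,B,C,D} → run B
t=3: ready={A,B,C,D,H} → run H
t=4: ready={A,B,C,D,F,H} → run F
t=5: ready={A,B,C,D,F,H} → run F
t=6: ready={A,B,C,D,H} → run H
t=7: ready={A,B,C,D,G,H} → run H
t=8: ready={A,B,C,D,G,H} → run H
t=9: ready={A,B,C,D,G,H} → run H
t=10: ready={A,B,C,D,G} → run B
t=11: ready={A,B,C,D,G} → run B
t=12: ready={A,B,C,D,G} → run B
t=13: ready={A,B,C,D,G} → run B
t=14: ready={A,B,C,D,G} → run B
t=15: ready={A,C,D,G} → run G
t=16: ready={A,C,D,G} → run G
t=17: ready={A,C,D} → run A
t=18: ready={A,C,D} → run A
t=19: ready={A,C,D} → run A
t=20: ready={C,D} → run C
t=21: ready={C,D} → run C
t=22: ready={C,D} → run C
t=23: ready={C,D} → run C
t=24: ready={C,D} → run C
t=25: ready={D} → run D
t=26: ready={D} → run D
t=27: ready={D} → run D
t=28: ready={D} → run D
t=29: (idle)
t=30: (idle)
t=31: (idle)
t=32: (idle)
t=33: (idle)
t=34: (idle)
t=35: (idle)

context switches = 10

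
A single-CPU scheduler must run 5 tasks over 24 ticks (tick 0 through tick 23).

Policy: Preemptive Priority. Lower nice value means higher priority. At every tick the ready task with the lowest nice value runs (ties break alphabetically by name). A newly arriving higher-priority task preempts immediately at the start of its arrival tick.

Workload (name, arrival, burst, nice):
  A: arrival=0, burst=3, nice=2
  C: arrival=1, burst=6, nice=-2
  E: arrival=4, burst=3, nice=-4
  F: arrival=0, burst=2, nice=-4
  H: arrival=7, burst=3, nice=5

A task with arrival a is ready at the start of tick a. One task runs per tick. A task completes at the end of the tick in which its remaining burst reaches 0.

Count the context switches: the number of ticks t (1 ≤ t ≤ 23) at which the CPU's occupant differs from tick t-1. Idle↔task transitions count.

t=0: ready={A,F} → run F
t=1: ready={A,C,F} → run F
t=2: ready={A,C} → run C
t=3: ready={A,C} → run C
t=4: ready={A,C,E} → run E
t=5: ready={A,C,E} → run E
t=6: ready={A,C,E} → run E
t=7: ready={A,C,H} → run C
t=8: ready={A,C,H} → run C
t=9: ready={A,C,H} → run C
t=10: ready={A,C,H} → run C
t=11: ready={A,H} → run A
t=12: ready={A,H} → run A
t=13: ready={A,H} → run A
t=14: ready={H} → run H
t=15: ready={H} → run H
t=16: ready={H} → run H
t=17: (idle)
t=18: (idle)
t=19: (idle)
t=20: (idle)
t=21: (idle)
t=22: (idle)
t=23: (idle)

context switches = 6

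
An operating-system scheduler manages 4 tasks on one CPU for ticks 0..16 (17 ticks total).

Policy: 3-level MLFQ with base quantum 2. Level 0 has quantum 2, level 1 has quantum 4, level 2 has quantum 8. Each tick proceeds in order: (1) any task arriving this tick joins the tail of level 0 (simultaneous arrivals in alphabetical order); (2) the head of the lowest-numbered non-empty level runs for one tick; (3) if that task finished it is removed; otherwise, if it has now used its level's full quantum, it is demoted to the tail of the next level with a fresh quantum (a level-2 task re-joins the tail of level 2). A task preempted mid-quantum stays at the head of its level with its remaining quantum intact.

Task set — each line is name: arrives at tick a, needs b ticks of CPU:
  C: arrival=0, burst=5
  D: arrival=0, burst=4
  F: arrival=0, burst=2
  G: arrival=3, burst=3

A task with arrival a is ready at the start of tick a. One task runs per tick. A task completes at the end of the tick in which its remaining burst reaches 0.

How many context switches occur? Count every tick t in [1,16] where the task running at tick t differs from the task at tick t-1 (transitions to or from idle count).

t=0: L0/L1/L2 = CDF/-/- → run C
t=1: L0/L1/L2 = CDF/-/- → run C
t=2: L0/L1/L2 = DF/C/- → run D
t=3: L0/L1/L2 = DFG/C/- → run D
t=4: L0/L1/L2 = FG/CD/- → run F
t=5: L0/L1/L2 = FG/CD/- → run F
t=6: L0/L1/L2 = G/CD/- → run G
t=7: L0/L1/L2 = G/CD/- → run G
t=8: L0/L1/L2 = -/CDG/- → run C
t=9: L0/L1/L2 = -/CDG/- → run C
t=10: L0/L1/L2 = -/CDG/- → run C
t=11: L0/L1/L2 = -/DG/- → run D
t=12: L0/L1/L2 = -/DG/- → run D
t=13: L0/L1/L2 = -/G/- → run G
t=14: (idle)
t=15: (idle)
t=16: (idle)

context switches = 7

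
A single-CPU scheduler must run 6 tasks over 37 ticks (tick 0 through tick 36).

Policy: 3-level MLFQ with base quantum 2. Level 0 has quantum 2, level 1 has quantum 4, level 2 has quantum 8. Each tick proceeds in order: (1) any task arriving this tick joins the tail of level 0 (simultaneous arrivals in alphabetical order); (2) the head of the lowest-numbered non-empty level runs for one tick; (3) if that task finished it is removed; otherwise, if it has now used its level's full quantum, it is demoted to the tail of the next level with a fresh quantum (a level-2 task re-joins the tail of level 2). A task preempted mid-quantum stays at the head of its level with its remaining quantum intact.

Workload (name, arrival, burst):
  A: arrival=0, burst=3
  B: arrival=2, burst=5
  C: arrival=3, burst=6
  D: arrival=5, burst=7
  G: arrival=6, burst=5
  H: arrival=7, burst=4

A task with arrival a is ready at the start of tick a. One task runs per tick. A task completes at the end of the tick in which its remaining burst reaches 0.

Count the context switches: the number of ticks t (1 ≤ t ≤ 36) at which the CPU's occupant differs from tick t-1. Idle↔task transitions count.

t=0: L0/L1/L2 = A/-/- → run A
t=1: L0/L1/L2 = A/-/- → run A
t=2: L0/L1/L2 = B/A/- → run B
t=3: L0/L1/L2 = BC/A/- → run B
t=4: L0/L1/L2 = C/AB/- → run C
t=5: L0/L1/L2 = CD/AB/- → run C
t=6: L0/L1/L2 = DG/ABC/- → run D
t=7: L0/L1/L2 = DGH/ABC/- → run D
t=8: L0/L1/L2 = GH/ABCD/- → run G
t=9: L0/L1/L2 = GH/ABCD/- → run G
t=10: L0/L1/L2 = H/ABCDG/- → run H
t=11: L0/L1/L2 = H/ABCDG/- → run H
t=12: L0/L1/L2 = -/ABCDGH/- → run A
t=13: L0/L1/L2 = -/BCDGH/- → run B
t=14: L0/L1/L2 = -/BCDGH/- → run B
t=15: L0/L1/L2 = -/BCDGH/- → run B
t=16: L0/L1/L2 = -/CDGH/- → run C
t=17: L0/L1/L2 = -/CDGH/- → run C
t=18: L0/L1/L2 = -/CDGH/- → run C
t=19: L0/L1/L2 = -/CDGH/- → run C
t=20: L0/L1/L2 = -/DGH/- → run D
t=21: L0/L1/L2 = -/DGH/- → run D
t=22: L0/L1/L2 = -/DGH/- → run D
t=23: L0/L1/L2 = -/DGH/- → run D
t=24: L0/L1/L2 = -/GH/D → run G
t=25: L0/L1/L2 = -/GH/D → run G
t=26: L0/L1/L2 = -/GH/D → run G
t=27: L0/L1/L2 = -/H/D → run H
t=28: L0/L1/L2 = -/H/D → run H
t=29: L0/L1/L2 = -/-/D → run D
t=30: (idle)
t=31: (idle)
t=32: (idle)
t=33: (idle)
t=34: (idle)
t=35: (idle)
t=36: (idle)

context switches = 13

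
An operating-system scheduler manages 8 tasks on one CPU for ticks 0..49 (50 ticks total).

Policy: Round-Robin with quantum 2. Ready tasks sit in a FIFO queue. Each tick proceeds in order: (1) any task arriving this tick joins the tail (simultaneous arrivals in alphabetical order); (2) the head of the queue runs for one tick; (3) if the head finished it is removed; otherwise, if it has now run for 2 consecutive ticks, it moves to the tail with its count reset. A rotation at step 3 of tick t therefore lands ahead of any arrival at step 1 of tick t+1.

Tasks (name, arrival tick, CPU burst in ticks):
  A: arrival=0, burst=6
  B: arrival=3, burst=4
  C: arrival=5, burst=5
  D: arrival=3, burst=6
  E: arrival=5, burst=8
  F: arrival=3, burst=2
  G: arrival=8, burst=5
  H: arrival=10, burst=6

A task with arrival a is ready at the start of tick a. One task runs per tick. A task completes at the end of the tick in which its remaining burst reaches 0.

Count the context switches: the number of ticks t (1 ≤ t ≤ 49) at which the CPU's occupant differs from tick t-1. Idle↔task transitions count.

t=0: queue=[A] q_used=0 → run A
t=1: queue=[A] q_used=1 → run A
t=2: queue=[A] q_used=0 → run A
t=3: queue=[A,B,D,F] q_used=1 → run A
t=4: queue=[B,D,F,A] q_used=0 → run B
t=5: queue=[B,D,F,A,C,E] q_used=1 → run B
t=6: queue=[D,F,A,C,E,B] q_used=0 → run D
t=7: queue=[D,F,A,C,E,B] q_used=1 → run D
t=8: queue=[F,A,C,E,B,D,G] q_used=0 → run F
t=9: queue=[F,A,C,E,B,D,G] q_used=1 → run F
t=10: queue=[A,C,E,B,D,G,H] q_used=0 → run A
t=11: queue=[A,C,E,B,D,G,H] q_used=1 → run A
t=12: queue=[C,E,B,D,G,H] q_used=0 → run C
t=13: queue=[C,E,B,D,G,H] q_used=1 → run C
t=14: queue=[E,B,D,G,H,C] q_used=0 → run E
t=15: queue=[E,B,D,G,H,C] q_used=1 → run E
t=16: queue=[B,D,G,H,C,E] q_used=0 → run B
t=17: queue=[B,D,G,H,C,E] q_used=1 → run B
t=18: queue=[D,G,H,C,E] q_used=0 → run D
t=19: queue=[D,G,H,C,E] q_used=1 → run D
t=20: queue=[G,H,C,E,D] q_used=0 → run G
t=21: queue=[G,H,C,E,D] q_used=1 → run G
t=22: queue=[H,C,E,D,G] q_used=0 → run H
t=23: queue=[H,C,E,D,G] q_used=1 → run H
t=24: queue=[C,E,D,G,H] q_used=0 → run C
t=25: queue=[C,E,D,G,H] q_used=1 → run C
t=26: queue=[E,D,G,H,C] q_used=0 → run E
t=27: queue=[E,D,G,H,C] q_used=1 → run E
t=28: queue=[D,G,H,C,E] q_used=0 → run D
t=29: queue=[D,G,H,C,E] q_used=1 → run D
t=30: queue=[G,H,C,E] q_used=0 → run G
t=31: queue=[G,H,C,E] q_used=1 → run G
t=32: queue=[H,C,E,G] q_used=0 → run H
t=33: queue=[H,C,E,G] q_used=1 → run H
t=34: queue=[C,E,G,H] q_used=0 → run C
t=35: queue=[E,G,H] q_used=0 → run E
t=36: queue=[E,G,H] q_used=1 → run E
t=37: queue=[G,H,E] q_used=0 → run G
t=38: queue=[H,E] q_used=0 → run H
t=39: queue=[H,E] q_used=1 → run H
t=40: queue=[E] q_used=0 → run E
t=41: queue=[E] q_used=1 → run E
t=42: (idle)
t=43: (idle)
t=44: (idle)
t=45: (idle)
t=46: (idle)
t=47: (idle)
t=48: (idle)
t=49: (idle)

context switches = 21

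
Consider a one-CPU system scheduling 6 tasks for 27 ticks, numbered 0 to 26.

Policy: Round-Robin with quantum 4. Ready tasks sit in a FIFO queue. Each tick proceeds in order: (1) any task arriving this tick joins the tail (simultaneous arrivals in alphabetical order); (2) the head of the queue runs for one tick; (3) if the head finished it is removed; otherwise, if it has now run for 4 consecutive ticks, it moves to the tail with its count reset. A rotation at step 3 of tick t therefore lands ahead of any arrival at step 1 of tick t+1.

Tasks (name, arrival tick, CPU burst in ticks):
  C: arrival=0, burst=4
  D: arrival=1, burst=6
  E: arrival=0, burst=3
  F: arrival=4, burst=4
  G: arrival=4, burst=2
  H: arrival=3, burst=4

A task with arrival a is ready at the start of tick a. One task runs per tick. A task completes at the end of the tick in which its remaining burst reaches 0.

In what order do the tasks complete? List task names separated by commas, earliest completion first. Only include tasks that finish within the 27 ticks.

completion order = C, E, H, F, G, D

t=0: queue=[C,E] q_used=0 → run C
t=1: queue=[C,E,D] q_used=1 → run C
t=2: queue=[C,E,D] q_used=2 → run C
t=3: queue=[C,E,D,H] q_used=3 → run C
t=4: queue=[E,D,H,F,G] q_used=0 → run E
t=5: queue=[E,D,H,F,G] q_used=1 → run E
t=6: queue=[E,D,H,F,G] q_used=2 → run E
t=7: queue=[D,H,F,G] q_used=0 → run D
t=8: queue=[D,H,F,G] q_used=1 → run D
t=9: queue=[D,H,F,G] q_used=2 → run D
t=10: queue=[D,H,F,G] q_used=3 → run D
t=11: queue=[H,F,G,D] q_used=0 → run H
t=12: queue=[H,F,G,D] q_used=1 → run H
t=13: queue=[H,F,G,D] q_used=2 → run H
t=14: queue=[H,F,G,D] q_used=3 → run H
t=15: queue=[F,G,D] q_used=0 → run F
t=16: queue=[F,G,D] q_used=1 → run F
t=17: queue=[F,G,D] q_used=2 → run F
t=18: queue=[F,G,D] q_used=3 → run F
t=19: queue=[G,D] q_used=0 → run G
t=20: queue=[G,D] q_used=1 → run G
t=21: queue=[D] q_used=0 → run D
t=22: queue=[D] q_used=1 → run D
t=23: (idle)
t=24: (idle)
t=25: (idle)
t=26: (idle)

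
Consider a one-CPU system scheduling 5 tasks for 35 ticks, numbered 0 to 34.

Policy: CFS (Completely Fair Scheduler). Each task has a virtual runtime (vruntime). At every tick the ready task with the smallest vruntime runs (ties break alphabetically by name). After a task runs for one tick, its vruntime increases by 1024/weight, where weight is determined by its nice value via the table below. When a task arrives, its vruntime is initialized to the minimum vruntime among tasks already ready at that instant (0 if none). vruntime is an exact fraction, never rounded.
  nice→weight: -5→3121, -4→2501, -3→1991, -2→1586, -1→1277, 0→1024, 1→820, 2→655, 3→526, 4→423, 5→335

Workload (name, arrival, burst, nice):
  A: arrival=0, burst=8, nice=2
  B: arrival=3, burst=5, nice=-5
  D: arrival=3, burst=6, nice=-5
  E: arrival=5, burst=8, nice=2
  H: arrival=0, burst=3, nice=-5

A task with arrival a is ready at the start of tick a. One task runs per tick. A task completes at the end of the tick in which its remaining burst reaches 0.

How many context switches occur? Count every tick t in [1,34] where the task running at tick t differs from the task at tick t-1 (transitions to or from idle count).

t=0: vr[A=0 H=0] → run A
t=1: vr[A=1024/655 H=0] → run H
t=2: vr[A=1024/655 H=1024/3121] → run H
t=3: vr[A=1024/655 B=2048/3121 D=2048/3121 H=2048/3121] → run B
t=4: vr[A=1024/655 B=3072/3121 D=2048/3121 H=2048/3121] → run D
t=5: vr[A=1024/655 B=3072/3121 D=3072/3121 E=2048/3121 H=2048/3121] → run E
t=6: vr[A=1024/655 B=3072/3121 D=3072/3121 E=4537344/2044255 H=2048/3121] → run H
t=7: vr[A=1024/655 B=3072/3121 D=3072/3121 E=4537344/2044255] → run B
t=8: vr[A=1024/655 B=4096/3121 D=3072/3121 E=4537344/2044255] → run D
t=9: vr[A=1024/655 B=4096/3121 D=4096/3121 E=4537344/2044255] → run B
t=10: vr[A=1024/655 B=5120/3121 D=4096/3121 E=4537344/2044255] → run D
t=11: vr[A=1024/655 B=5120/3121 D=5120/3121 E=4537344/2044255] → run A
t=12: vr[A=2048/655 B=5120/3121 D=5120/3121 E=4537344/2044255] → run B
t=13: vr[A=2048/655 B=6144/3121 D=5120/3121 E=4537344/2044255] → run D
t=14: vr[A=2048/655 B=6144/3121 D=6144/3121 E=4537344/2044255] → run B
t=15: vr[A=2048/655 D=6144/3121 E=4537344/2044255] → run D
t=16: vr[A=2048/655 D=7168/3121 E=4537344/2044255] → run E
t=17: vr[A=2048/655 D=7168/3121 E=7733248/2044255] → run D
t=18: vr[A=2048/655 E=7733248/2044255] → run A
t=19: vr[A=3072/655 E=7733248/2044255] → run E
t=20: vr[A=3072/655 E=10929152/2044255] → run A
t=21: vr[A=4096/655 E=10929152/2044255] → run E
t=22: vr[A=4096/655 E=14125056/2044255] → run A
t=23: vr[A=1024/131 E=14125056/2044255] → run E
t=24: vr[A=1024/131 E=3464192/408851] → run A
t=25: vr[A=6144/655 E=3464192/408851] → run E
t=26: vr[A=6144/655 E=20516864/2044255] → run A
t=27: vr[A=7168/655 E=20516864/2044255] → run E
t=28: vr[A=7168/655 E=23712768/2044255] → run A
t=29: vr[E=23712768/2044255] → run E
t=30: (idle)
t=31: (idle)
t=32: (idle)
t=33: (idle)
t=34: (idle)

context switches = 29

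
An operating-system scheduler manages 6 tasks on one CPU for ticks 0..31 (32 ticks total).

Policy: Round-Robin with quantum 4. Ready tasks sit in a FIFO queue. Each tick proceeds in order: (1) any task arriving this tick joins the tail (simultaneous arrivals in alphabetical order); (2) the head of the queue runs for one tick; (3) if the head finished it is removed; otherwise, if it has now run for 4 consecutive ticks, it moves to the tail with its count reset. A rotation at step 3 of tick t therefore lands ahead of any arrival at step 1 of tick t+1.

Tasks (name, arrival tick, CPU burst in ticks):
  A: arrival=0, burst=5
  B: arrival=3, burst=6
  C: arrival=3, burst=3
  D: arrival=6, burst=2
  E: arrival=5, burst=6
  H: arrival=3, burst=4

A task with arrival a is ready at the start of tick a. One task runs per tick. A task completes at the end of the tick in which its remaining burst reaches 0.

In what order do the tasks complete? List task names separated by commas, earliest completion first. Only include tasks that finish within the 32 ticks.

completion order = C, H, A, D, B, E

t=0: queue=[A] q_used=0 → run A
t=1: queue=[A] q_used=1 → run A
t=2: queue=[A] q_used=2 → run A
t=3: queue=[A,B,C,H] q_used=3 → run A
t=4: queue=[B,C,H,A] q_used=0 → run B
t=5: queue=[B,C,H,A,E] q_used=1 → run B
t=6: queue=[B,C,H,A,E,D] q_used=2 → run B
t=7: queue=[B,C,H,A,E,D] q_used=3 → run B
t=8: queue=[C,H,A,E,D,B] q_used=0 → run C
t=9: queue=[C,H,A,E,D,B] q_used=1 → run C
t=10: queue=[C,H,A,E,D,B] q_used=2 → run C
t=11: queue=[H,A,E,D,B] q_used=0 → run H
t=12: queue=[H,A,E,D,B] q_used=1 → run H
t=13: queue=[H,A,E,D,B] q_used=2 → run H
t=14: queue=[H,A,E,D,B] q_used=3 → run H
t=15: queue=[A,E,D,B] q_used=0 → run A
t=16: queue=[E,D,B] q_used=0 → run E
t=17: queue=[E,D,B] q_used=1 → run E
t=18: queue=[E,D,B] q_used=2 → run E
t=19: queue=[E,D,B] q_used=3 → run E
t=20: queue=[D,B,E] q_used=0 → run D
t=21: queue=[D,B,E] q_used=1 → run D
t=22: queue=[B,E] q_used=0 → run B
t=23: queue=[B,E] q_used=1 → run B
t=24: queue=[E] q_used=0 → run E
t=25: queue=[E] q_used=1 → run E
t=26: (idle)
t=27: (idle)
t=28: (idle)
t=29: (idle)
t=30: (idle)
t=31: (idle)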